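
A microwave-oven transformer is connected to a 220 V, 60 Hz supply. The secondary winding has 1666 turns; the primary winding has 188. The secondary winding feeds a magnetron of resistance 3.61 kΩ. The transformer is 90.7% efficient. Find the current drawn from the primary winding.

V_s = 220 × 1666/188 = 1949.6 V.
I_s = V_s/R = 1949.6/3610 = 0.54005 A.
P_out = V_s I_s = 1949.6 × 0.54005 = 1052.9 W.
P_in = P_out/η = 1052.9/0.907 = 1160.8 W.
I_p = P_in/V_p = 1160.8/220 = 5.28 A.

I_p ≈ 5.28 A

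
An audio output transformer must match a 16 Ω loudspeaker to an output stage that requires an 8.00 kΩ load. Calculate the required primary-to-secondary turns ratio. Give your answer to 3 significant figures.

N_p/N_s ≈ 22.4

Z_p/Z_s = (N_p/N_s)², so N_p/N_s = √(8000/16) = √500 = 22.4.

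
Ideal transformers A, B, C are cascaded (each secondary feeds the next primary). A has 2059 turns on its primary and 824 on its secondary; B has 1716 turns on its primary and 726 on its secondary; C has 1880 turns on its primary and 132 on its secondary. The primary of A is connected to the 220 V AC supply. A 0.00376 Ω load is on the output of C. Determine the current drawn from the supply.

After A: V = 220.00 × 824/2059 = 88.043 V.
After B: V = 88.043 × 726/1716 = 37.249 V.
After C: V = 37.249 × 132/1880 = 2.6153 V.
I_load = 2.6153/0.00376 = 695.57 A, so P_out = 2.6153 × 695.57 = 1819.2 W.
All ideal ⇒ P_in = P_out, so I_supply = 1819.2/220 = 8.27 A.

I_supply ≈ 8.27 A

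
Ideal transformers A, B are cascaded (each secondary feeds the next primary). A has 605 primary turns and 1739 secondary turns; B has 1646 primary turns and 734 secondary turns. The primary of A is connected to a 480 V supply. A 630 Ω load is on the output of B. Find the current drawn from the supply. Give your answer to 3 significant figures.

Secondary of A: V = 480.00 × 1739/605 = 1379.7 V.
Secondary of B: V = 1379.7 × 734/1646 = 615.25 V.
I_load = 615.25/630 = 0.97659 A, so P_out = 615.25 × 0.97659 = 600.85 W.
All ideal ⇒ P_in = P_out, so I_supply = 600.85/480 = 1.25 A.

I_supply ≈ 1.25 A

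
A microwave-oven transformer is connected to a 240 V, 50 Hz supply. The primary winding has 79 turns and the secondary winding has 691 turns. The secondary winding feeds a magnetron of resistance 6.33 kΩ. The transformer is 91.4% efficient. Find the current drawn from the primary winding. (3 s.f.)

V_s = 240 × 691/79 = 2099.2 V.
I_s = V_s/R = 2099.2/6330 = 0.33163 A.
P_out = V_s I_s = 2099.2 × 0.33163 = 696.18 W.
P_in = P_out/η = 696.18/0.914 = 761.68 W.
I_p = P_in/V_p = 761.68/240 = 3.17 A.

I_p ≈ 3.17 A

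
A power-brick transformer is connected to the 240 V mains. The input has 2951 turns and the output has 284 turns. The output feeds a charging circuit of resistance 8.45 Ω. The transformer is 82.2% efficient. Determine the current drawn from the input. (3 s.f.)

V_out = 240 × 284/2951 = 23.097 V.
I_out = V_out/R = 23.097/8.45 = 2.7334 A.
P_out = V_out I_out = 23.097 × 2.7334 = 63.134 W.
P_in = P_out/η = 63.134/0.822 = 76.805 W.
I_in = P_in/V_in = 76.805/240 = 0.320 A.

I_in ≈ 0.320 A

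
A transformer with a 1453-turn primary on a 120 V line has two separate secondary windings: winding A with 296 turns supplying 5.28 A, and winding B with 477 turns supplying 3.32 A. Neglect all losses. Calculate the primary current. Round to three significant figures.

V_A = 120 × 296/1453 = 24.446 V; V_B = 120 × 477/1453 = 39.394 V.
P_out = V_A I_A + V_B I_B = 24.446×5.28 + 39.394×3.32 = 129.07 + 130.79 = 259.86 W.
Ideal ⇒ P_in = P_out, so I_p = P_out/V_p = 259.86/120 = 2.17 A.

I_p ≈ 2.17 A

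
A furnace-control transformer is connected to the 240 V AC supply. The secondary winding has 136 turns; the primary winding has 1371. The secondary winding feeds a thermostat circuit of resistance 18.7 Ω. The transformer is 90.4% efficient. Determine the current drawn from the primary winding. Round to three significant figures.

V_s = 240 × 136/1371 = 23.807 V.
I_s = V_s/R = 23.807/18.7 = 1.2731 A.
P_out = V_s I_s = 23.807 × 1.2731 = 30.310 W.
P_in = P_out/η = 30.310/0.904 = 33.529 W.
I_p = P_in/V_p = 33.529/240 = 0.140 A.

I_p ≈ 0.140 A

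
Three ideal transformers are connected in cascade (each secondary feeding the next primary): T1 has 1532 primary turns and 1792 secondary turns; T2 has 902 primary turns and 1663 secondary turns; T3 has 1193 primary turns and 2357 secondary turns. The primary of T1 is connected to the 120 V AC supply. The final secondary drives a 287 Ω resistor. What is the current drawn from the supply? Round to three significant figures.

Secondary of T1: V = 120.00 × 1792/1532 = 140.37 V.
Secondary of T2: V = 140.37 × 1663/902 = 258.79 V.
Secondary of T3: V = 258.79 × 2357/1193 = 511.29 V.
I_load = 511.29/287 = 1.7815 A, so P_out = 511.29 × 1.7815 = 910.85 W.
All ideal ⇒ P_in = P_out, so I_supply = 910.85/120 = 7.59 A.

I_supply ≈ 7.59 A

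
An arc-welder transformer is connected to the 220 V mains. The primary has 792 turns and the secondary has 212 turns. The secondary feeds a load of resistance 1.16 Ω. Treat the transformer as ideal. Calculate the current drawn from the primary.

I_p ≈ 13.6 A

V_s = V_p × N_s/N_p = 220 × 212/792 = 58.889 V.
I_s = V_s/R = 58.889/1.16 = 50.766 A.
For an ideal transformer I_p N_p = I_s N_s, so I_p = 50.766 × 212/792 = 13.6 A.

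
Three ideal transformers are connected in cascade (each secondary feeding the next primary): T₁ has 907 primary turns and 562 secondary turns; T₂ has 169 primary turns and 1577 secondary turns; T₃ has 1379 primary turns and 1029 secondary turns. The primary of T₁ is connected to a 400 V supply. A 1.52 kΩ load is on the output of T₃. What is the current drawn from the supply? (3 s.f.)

Secondary of T₁: V = 400.00 × 562/907 = 247.85 V.
Secondary of T₂: V = 247.85 × 1577/169 = 2312.8 V.
Secondary of T₃: V = 2312.8 × 1029/1379 = 1725.8 V.
I_load = 1725.8/1520 = 1.1354 A, so P_out = 1725.8 × 1.1354 = 1959.4 W.
All ideal ⇒ P_in = P_out, so I_supply = 1959.4/400 = 4.90 A.

I_supply ≈ 4.90 A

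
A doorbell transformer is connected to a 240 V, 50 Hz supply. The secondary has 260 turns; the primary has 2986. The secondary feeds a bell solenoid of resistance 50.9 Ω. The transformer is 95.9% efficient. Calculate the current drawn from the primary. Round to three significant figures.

V_s = 240 × 260/2986 = 20.898 V.
I_s = V_s/R = 20.898/50.9 = 0.41056 A.
P_out = V_s I_s = 20.898 × 0.41056 = 8.5797 W.
P_in = P_out/η = 8.5797/0.959 = 8.9465 W.
I_p = P_in/V_p = 8.9465/240 = 0.0373 A.

I_p ≈ 0.0373 A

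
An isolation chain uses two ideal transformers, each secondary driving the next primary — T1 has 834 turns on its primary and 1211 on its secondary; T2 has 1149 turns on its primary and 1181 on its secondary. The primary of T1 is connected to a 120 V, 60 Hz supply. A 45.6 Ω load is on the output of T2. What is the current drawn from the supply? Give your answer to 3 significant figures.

Secondary of T1: V = 120.00 × 1211/834 = 174.24 V.
Secondary of T2: V = 174.24 × 1181/1149 = 179.10 V.
I_load = 179.10/45.6 = 3.9276 A, so P_out = 179.10 × 3.9276 = 703.42 W.
All ideal ⇒ P_in = P_out, so I_supply = 703.42/120 = 5.86 A.

I_supply ≈ 5.86 A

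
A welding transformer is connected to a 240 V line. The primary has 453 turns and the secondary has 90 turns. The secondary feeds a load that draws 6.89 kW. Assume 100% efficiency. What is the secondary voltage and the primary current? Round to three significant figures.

V_s = V_p × N_s/N_p = 240 × 90/453 = 47.682 V.
I_s = P/V_s = 6890/47.682 = 144.50 A.
I_p = I_s × N_s/N_p = 144.50 × 90/453 = 28.7 A.

V_s ≈ 47.7 V, I_p ≈ 28.7 A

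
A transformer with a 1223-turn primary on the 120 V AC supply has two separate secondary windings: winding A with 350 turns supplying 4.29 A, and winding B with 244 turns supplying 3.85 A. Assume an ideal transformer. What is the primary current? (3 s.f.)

I_p ≈ 2.00 A

V_A = 120 × 350/1223 = 34.342 V; V_B = 120 × 244/1223 = 23.941 V.
P_out = V_A I_A + V_B I_B = 34.342×4.29 + 23.941×3.85 = 147.33 + 92.173 = 239.50 W.
Ideal ⇒ P_in = P_out, so I_p = P_out/V_p = 239.50/120 = 2.00 A.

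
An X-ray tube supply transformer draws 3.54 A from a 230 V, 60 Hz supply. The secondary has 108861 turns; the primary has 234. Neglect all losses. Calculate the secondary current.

I_s/I_p = N_p/N_s, so I_s = 3.54 × 234/108861 = 0.00761 A.

I_s ≈ 0.00761 A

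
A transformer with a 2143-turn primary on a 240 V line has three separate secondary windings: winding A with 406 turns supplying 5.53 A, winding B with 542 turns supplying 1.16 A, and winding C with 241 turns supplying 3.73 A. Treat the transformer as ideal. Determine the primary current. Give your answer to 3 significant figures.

V_A = 240 × 406/2143 = 45.469 V; V_B = 240 × 542/2143 = 60.700 V; V_C = 240 × 241/2143 = 26.990 V.
P_out = V_A I_A + V_B I_B + V_C I_C = 45.469×5.53 + 60.700×1.16 + 26.990×3.73 = 251.44 + 70.412 + 100.67 = 422.53 W.
Ideal ⇒ P_in = P_out, so I_p = P_out/V_p = 422.53/240 = 1.76 A.

I_p ≈ 1.76 A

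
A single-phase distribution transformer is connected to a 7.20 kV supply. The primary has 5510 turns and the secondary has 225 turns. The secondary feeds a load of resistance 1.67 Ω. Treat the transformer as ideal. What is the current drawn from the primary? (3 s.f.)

I_p ≈ 7.19 A

V_s = V_p × N_s/N_p = 7200 × 225/5510 = 294.01 V.
I_s = V_s/R = 294.01/1.67 = 176.05 A.
For an ideal transformer I_p N_p = I_s N_s, so I_p = 176.05 × 225/5510 = 7.19 A.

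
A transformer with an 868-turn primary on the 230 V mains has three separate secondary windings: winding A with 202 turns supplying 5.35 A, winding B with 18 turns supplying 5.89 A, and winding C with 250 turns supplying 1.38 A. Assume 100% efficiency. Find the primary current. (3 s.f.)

I_p ≈ 1.76 A

V_A = 230 × 202/868 = 53.525 V; V_B = 230 × 18/868 = 4.7696 V; V_C = 230 × 250/868 = 66.244 V.
P_out = V_A I_A + V_B I_B + V_C I_C = 53.525×5.35 + 4.7696×5.89 + 66.244×1.38 = 286.36 + 28.093 + 91.417 = 405.87 W.
Ideal ⇒ P_in = P_out, so I_p = P_out/V_p = 405.87/230 = 1.76 A.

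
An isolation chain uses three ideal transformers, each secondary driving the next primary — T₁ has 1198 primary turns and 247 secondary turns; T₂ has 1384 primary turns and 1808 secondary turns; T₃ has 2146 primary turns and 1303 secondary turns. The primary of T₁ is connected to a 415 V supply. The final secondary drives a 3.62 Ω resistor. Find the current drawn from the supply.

I_supply ≈ 3.07 A

Secondary of T₁: V = 415.00 × 247/1198 = 85.563 V.
Secondary of T₂: V = 85.563 × 1808/1384 = 111.78 V.
Secondary of T₃: V = 111.78 × 1303/2146 = 67.868 V.
I_load = 67.868/3.62 = 18.748 A, so P_out = 67.868 × 18.748 = 1272.4 W.
All ideal ⇒ P_in = P_out, so I_supply = 1272.4/415 = 3.07 A.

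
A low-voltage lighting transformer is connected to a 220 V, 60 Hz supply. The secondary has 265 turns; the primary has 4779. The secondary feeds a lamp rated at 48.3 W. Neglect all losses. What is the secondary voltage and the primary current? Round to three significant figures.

V_s = V_p × N_s/N_p = 220 × 265/4779 = 12.199 V.
I_s = P/V_s = 48.3/12.199 = 3.9593 A.
I_p = I_s × N_s/N_p = 3.9593 × 265/4779 = 0.220 A.

V_s ≈ 12.2 V, I_p ≈ 0.220 A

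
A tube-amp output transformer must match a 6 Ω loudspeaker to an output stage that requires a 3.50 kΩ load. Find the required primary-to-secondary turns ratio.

Z_p/Z_s = (N_p/N_s)², so N_p/N_s = √(3500/6) = √583 = 24.2.

N_p/N_s ≈ 24.2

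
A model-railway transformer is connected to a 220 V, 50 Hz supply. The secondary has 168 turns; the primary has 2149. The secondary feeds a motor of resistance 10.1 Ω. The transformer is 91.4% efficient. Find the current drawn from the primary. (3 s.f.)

I_p ≈ 0.146 A

V_s = 220 × 168/2149 = 17.199 V.
I_s = V_s/R = 17.199/10.1 = 1.7028 A.
P_out = V_s I_s = 17.199 × 1.7028 = 29.287 W.
P_in = P_out/η = 29.287/0.914 = 32.042 W.
I_p = P_in/V_p = 32.042/220 = 0.146 A.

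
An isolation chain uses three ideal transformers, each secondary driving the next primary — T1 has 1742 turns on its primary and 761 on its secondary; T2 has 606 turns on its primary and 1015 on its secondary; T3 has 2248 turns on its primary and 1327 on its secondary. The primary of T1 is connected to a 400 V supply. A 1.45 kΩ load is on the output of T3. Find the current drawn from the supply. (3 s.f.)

Secondary of T1: V = 400.00 × 761/1742 = 174.74 V.
Secondary of T2: V = 174.74 × 1015/606 = 292.68 V.
Secondary of T3: V = 292.68 × 1327/2248 = 172.77 V.
I_load = 172.77/1450 = 0.11915 A, so P_out = 172.77 × 0.11915 = 20.585 W.
All ideal ⇒ P_in = P_out, so I_supply = 20.585/400 = 0.0515 A.

I_supply ≈ 0.0515 A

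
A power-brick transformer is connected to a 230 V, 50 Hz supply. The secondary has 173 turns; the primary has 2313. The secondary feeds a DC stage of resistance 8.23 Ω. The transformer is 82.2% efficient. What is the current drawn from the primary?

V_s = 230 × 173/2313 = 17.203 V.
I_s = V_s/R = 17.203/8.23 = 2.0903 A.
P_out = V_s I_s = 17.203 × 2.0903 = 35.958 W.
P_in = P_out/η = 35.958/0.822 = 43.745 W.
I_p = P_in/V_p = 43.745/230 = 0.190 A.

I_p ≈ 0.190 A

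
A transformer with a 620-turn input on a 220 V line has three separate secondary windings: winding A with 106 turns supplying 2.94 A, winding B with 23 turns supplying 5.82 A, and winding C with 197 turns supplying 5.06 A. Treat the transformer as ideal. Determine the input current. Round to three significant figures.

V_A = 220 × 106/620 = 37.613 V; V_B = 220 × 23/620 = 8.1613 V; V_C = 220 × 197/620 = 69.903 V.
P_out = V_A I_A + V_B I_B + V_C I_C = 37.613×2.94 + 8.1613×5.82 + 69.903×5.06 = 110.58 + 47.499 + 353.71 = 511.79 W.
Ideal ⇒ P_in = P_out, so I_in = P_out/V_in = 511.79/220 = 2.33 A.

I_in ≈ 2.33 A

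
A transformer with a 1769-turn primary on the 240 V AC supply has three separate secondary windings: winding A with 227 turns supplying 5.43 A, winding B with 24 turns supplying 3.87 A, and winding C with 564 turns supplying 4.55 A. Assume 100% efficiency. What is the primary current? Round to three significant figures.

V_A = 240 × 227/1769 = 30.797 V; V_B = 240 × 24/1769 = 3.2561 V; V_C = 240 × 564/1769 = 76.518 V.
P_out = V_A I_A + V_B I_B + V_C I_C = 30.797×5.43 + 3.2561×3.87 + 76.518×4.55 = 167.23 + 12.601 + 348.16 = 527.99 W.
Ideal ⇒ P_in = P_out, so I_p = P_out/V_p = 527.99/240 = 2.20 A.

I_p ≈ 2.20 A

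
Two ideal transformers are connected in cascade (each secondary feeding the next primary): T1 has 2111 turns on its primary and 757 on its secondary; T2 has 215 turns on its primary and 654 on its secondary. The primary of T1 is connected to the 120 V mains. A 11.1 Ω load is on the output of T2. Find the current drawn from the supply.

I_supply ≈ 12.9 A

Secondary of T1: V = 120.00 × 757/2111 = 43.032 V.
Secondary of T2: V = 43.032 × 654/215 = 130.90 V.
I_load = 130.90/11.1 = 11.792 A, so P_out = 130.90 × 11.792 = 1543.6 W.
All ideal ⇒ P_in = P_out, so I_supply = 1543.6/120 = 12.9 A.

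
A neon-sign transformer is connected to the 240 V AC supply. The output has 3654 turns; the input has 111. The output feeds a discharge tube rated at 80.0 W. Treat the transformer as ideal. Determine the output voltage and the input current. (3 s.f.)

V_out = V_in × N_out/N_in = 240 × 3654/111 = 7900.5 V.
I_out = P/V_out = 80.0/7900.5 = 0.010126 A.
I_in = I_out × N_out/N_in = 0.010126 × 3654/111 = 0.333 A.

V_out ≈ 7900 V, I_in ≈ 0.333 A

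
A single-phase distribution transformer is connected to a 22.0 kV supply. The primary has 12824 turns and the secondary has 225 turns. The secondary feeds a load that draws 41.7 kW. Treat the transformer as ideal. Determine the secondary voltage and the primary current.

V_s = V_p × N_s/N_p = 22000 × 225/12824 = 386.00 V.
I_s = P/V_s = 41700/386.00 = 108.03 A.
I_p = I_s × N_s/N_p = 108.03 × 225/12824 = 1.90 A.

V_s ≈ 386 V, I_p ≈ 1.90 A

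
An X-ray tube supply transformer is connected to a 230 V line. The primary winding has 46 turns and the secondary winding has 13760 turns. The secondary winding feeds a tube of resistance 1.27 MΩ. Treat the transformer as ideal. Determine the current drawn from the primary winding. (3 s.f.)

I_p ≈ 16.2 A

V_s = V_p × N_s/N_p = 230 × 13760/46 = 68800 V.
I_s = V_s/R = 68800/(1.27×10^6) = 0.054173 A.
For an ideal transformer I_p N_p = I_s N_s, so I_p = 0.054173 × 13760/46 = 16.2 A.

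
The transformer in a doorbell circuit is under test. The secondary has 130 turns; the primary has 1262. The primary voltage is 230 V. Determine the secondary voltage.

V_s/V_p = N_s/N_p, so V_s = 230 × 130/1262 = 23.7 V.

V_s ≈ 23.7 V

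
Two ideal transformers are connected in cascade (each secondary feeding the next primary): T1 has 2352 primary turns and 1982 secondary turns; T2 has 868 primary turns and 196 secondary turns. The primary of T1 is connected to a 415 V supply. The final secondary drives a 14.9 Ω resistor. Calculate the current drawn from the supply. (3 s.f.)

Secondary of T1: V = 415.00 × 1982/2352 = 349.72 V.
Secondary of T2: V = 349.72 × 196/868 = 78.968 V.
I_load = 78.968/14.9 = 5.2999 A, so P_out = 78.968 × 5.2999 = 418.52 W.
All ideal ⇒ P_in = P_out, so I_supply = 418.52/415 = 1.01 A.

I_supply ≈ 1.01 A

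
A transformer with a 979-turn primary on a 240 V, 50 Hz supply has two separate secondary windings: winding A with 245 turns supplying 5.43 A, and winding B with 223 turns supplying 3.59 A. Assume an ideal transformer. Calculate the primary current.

V_A = 240 × 245/979 = 60.061 V; V_B = 240 × 223/979 = 54.668 V.
P_out = V_A I_A + V_B I_B = 60.061×5.43 + 54.668×3.59 = 326.13 + 196.26 = 522.39 W.
Ideal ⇒ P_in = P_out, so I_p = P_out/V_p = 522.39/240 = 2.18 A.

I_p ≈ 2.18 A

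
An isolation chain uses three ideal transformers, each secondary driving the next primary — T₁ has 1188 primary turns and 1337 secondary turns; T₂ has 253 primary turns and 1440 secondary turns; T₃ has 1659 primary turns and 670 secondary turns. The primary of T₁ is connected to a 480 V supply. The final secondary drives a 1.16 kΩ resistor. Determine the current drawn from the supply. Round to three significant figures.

I_supply ≈ 2.77 A

Secondary of T₁: V = 480.00 × 1337/1188 = 540.20 V.
Secondary of T₂: V = 540.20 × 1440/253 = 3074.7 V.
Secondary of T₃: V = 3074.7 × 670/1659 = 1241.7 V.
I_load = 1241.7/1160 = 1.0705 A, so P_out = 1241.7 × 1.0705 = 1329.2 W.
All ideal ⇒ P_in = P_out, so I_supply = 1329.2/480 = 2.77 A.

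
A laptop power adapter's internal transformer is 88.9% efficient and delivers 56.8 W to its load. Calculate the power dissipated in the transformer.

P_in = P_out/η = 56.8/0.889 = 63.8920 W.
P_loss = P_in − P_out = 63.8920 − 56.8 = 7.09 W.

P_loss ≈ 7.09 W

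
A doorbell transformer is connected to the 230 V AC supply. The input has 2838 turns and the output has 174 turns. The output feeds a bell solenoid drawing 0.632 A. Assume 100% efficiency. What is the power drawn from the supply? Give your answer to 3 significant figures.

P ≈ 8.91 W

I_in = I_out × N_out/N_in = 0.632 × 174/2838 = 0.038748 A.
P = V_in I_in = 230 × 0.038748 = 8.91 W.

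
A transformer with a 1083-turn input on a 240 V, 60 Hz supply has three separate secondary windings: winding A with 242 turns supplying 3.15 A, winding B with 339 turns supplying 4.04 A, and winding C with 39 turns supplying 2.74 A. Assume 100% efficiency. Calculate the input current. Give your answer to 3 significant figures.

V_A = 240 × 242/1083 = 53.629 V; V_B = 240 × 339/1083 = 75.125 V; V_C = 240 × 39/1083 = 8.6427 V.
P_out = V_A I_A + V_B I_B + V_C I_C = 53.629×3.15 + 75.125×4.04 + 8.6427×2.74 = 168.93 + 303.50 + 23.681 = 496.12 W.
Ideal ⇒ P_in = P_out, so I_in = P_out/V_in = 496.12/240 = 2.07 A.

I_in ≈ 2.07 A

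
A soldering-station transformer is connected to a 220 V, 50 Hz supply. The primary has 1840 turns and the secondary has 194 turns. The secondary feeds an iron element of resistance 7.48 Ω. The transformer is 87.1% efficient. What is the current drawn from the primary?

V_s = 220 × 194/1840 = 23.196 V.
I_s = V_s/R = 23.196/7.48 = 3.1010 A.
P_out = V_s I_s = 23.196 × 3.1010 = 71.930 W.
P_in = P_out/η = 71.930/0.871 = 82.584 W.
I_p = P_in/V_p = 82.584/220 = 0.375 A.

I_p ≈ 0.375 A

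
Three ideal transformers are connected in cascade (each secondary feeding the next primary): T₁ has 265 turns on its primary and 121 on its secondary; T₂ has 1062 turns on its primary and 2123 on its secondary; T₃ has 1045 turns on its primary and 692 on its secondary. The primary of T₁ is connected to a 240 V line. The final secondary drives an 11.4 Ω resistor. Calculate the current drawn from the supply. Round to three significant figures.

Secondary of T₁: V = 240.00 × 121/265 = 109.58 V.
Secondary of T₂: V = 109.58 × 2123/1062 = 219.07 V.
Secondary of T₃: V = 219.07 × 692/1045 = 145.07 V.
I_load = 145.07/11.4 = 12.725 A, so P_out = 145.07 × 12.725 = 1846.0 W.
All ideal ⇒ P_in = P_out, so I_supply = 1846.0/240 = 7.69 A.

I_supply ≈ 7.69 A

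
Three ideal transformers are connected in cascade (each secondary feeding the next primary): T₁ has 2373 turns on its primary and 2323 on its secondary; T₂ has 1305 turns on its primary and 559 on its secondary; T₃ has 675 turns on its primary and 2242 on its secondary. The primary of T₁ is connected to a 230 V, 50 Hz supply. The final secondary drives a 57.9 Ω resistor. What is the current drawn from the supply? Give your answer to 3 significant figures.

After T₁: V = 230.00 × 2323/2373 = 225.15 V.
After T₂: V = 225.15 × 559/1305 = 96.445 V.
After T₃: V = 96.445 × 2242/675 = 320.34 V.
I_load = 320.34/57.9 = 5.5327 A, so P_out = 320.34 × 5.5327 = 1772.3 W.
All ideal ⇒ P_in = P_out, so I_supply = 1772.3/230 = 7.71 A.

I_supply ≈ 7.71 A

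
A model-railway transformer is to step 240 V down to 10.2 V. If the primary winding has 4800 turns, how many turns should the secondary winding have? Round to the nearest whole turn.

N_s/N_p = V_s/V_p, so N_s = 4800 × 10.2/240 = 204.0 ≈ 204 turns.

N_s = 204 turns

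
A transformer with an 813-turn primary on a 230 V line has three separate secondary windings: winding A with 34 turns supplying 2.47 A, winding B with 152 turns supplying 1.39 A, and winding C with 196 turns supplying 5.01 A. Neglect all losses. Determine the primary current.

I_p ≈ 1.57 A

V_A = 230 × 34/813 = 9.6187 V; V_B = 230 × 152/813 = 43.001 V; V_C = 230 × 196/813 = 55.449 V.
P_out = V_A I_A + V_B I_B + V_C I_C = 9.6187×2.47 + 43.001×1.39 + 55.449×5.01 = 23.758 + 59.772 + 277.80 = 361.33 W.
Ideal ⇒ P_in = P_out, so I_p = P_out/V_p = 361.33/230 = 1.57 A.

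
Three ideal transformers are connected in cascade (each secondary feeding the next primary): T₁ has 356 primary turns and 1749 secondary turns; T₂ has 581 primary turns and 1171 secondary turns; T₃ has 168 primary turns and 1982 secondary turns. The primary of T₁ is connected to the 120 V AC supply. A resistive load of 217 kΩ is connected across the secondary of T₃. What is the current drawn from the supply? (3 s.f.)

After T₁: V = 120.00 × 1749/356 = 589.55 V.
After T₂: V = 589.55 × 1171/581 = 1188.2 V.
After T₃: V = 1188.2 × 1982/168 = 14018 V.
I_load = 14018/217000 = 0.064601 A, so P_out = 14018 × 0.064601 = 905.59 W.
All ideal ⇒ P_in = P_out, so I_supply = 905.59/120 = 7.55 A.

I_supply ≈ 7.55 A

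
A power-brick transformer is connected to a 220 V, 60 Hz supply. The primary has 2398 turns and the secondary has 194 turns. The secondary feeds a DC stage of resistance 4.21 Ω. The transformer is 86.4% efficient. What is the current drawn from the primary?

I_p ≈ 0.396 A

V_s = 220 × 194/2398 = 17.798 V.
I_s = V_s/R = 17.798/4.21 = 4.2276 A.
P_out = V_s I_s = 17.798 × 4.2276 = 75.243 W.
P_in = P_out/η = 75.243/0.864 = 87.087 W.
I_p = P_in/V_p = 87.087/220 = 0.396 A.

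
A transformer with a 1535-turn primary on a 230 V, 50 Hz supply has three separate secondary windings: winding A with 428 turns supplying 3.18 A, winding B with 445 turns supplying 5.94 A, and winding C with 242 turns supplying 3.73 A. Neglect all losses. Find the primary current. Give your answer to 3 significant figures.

V_A = 230 × 428/1535 = 64.130 V; V_B = 230 × 445/1535 = 66.678 V; V_C = 230 × 242/1535 = 36.261 V.
P_out = V_A I_A + V_B I_B + V_C I_C = 64.130×3.18 + 66.678×5.94 + 36.261×3.73 = 203.93 + 396.06 + 135.25 = 735.25 W.
Ideal ⇒ P_in = P_out, so I_p = P_out/V_p = 735.25/230 = 3.20 A.

I_p ≈ 3.20 A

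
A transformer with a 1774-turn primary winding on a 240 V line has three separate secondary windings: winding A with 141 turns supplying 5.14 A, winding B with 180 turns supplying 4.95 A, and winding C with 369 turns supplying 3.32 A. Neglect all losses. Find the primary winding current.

V_A = 240 × 141/1774 = 19.076 V; V_B = 240 × 180/1774 = 24.352 V; V_C = 240 × 369/1774 = 49.921 V.
P_out = V_A I_A + V_B I_B + V_C I_C = 19.076×5.14 + 24.352×4.95 + 49.921×3.32 = 98.048 + 120.54 + 165.74 = 384.33 W.
Ideal ⇒ P_in = P_out, so I_p = P_out/V_p = 384.33/240 = 1.60 A.

I_p ≈ 1.60 A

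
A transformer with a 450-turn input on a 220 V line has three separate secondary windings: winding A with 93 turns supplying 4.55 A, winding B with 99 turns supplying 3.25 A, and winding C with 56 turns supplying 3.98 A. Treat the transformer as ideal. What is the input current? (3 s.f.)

V_A = 220 × 93/450 = 45.467 V; V_B = 220 × 99/450 = 48.400 V; V_C = 220 × 56/450 = 27.378 V.
P_out = V_A I_A + V_B I_B + V_C I_C = 45.467×4.55 + 48.400×3.25 + 27.378×3.98 = 206.87 + 157.30 + 108.96 = 473.14 W.
Ideal ⇒ P_in = P_out, so I_in = P_out/V_in = 473.14/220 = 2.15 A.

I_in ≈ 2.15 A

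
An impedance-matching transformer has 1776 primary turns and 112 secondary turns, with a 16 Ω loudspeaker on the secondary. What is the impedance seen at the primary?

Z_p = (N_p/N_s)² × Z_s = (1776/112)² × 16 = 4020 Ω.

Z_p ≈ 4020 Ω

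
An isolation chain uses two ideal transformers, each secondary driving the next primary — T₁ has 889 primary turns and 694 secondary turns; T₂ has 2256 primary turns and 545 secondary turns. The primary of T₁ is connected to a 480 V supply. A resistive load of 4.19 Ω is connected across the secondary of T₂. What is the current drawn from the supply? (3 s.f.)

Secondary of T₁: V = 480.00 × 694/889 = 374.71 V.
Secondary of T₂: V = 374.71 × 545/2256 = 90.522 V.
I_load = 90.522/4.19 = 21.604 A, so P_out = 90.522 × 21.604 = 1955.7 W.
All ideal ⇒ P_in = P_out, so I_supply = 1955.7/480 = 4.07 A.

I_supply ≈ 4.07 A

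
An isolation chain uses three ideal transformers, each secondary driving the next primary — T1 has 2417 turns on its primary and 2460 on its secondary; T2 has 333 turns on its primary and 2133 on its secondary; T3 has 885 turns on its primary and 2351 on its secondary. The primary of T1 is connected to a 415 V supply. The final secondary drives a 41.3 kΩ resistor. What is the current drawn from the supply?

After T1: V = 415.00 × 2460/2417 = 422.38 V.
After T2: V = 422.38 × 2133/333 = 2705.5 V.
After T3: V = 2705.5 × 2351/885 = 7187.2 V.
I_load = 7187.2/41300 = 0.17403 A, so P_out = 7187.2 × 0.17403 = 1250.8 W.
All ideal ⇒ P_in = P_out, so I_supply = 1250.8/415 = 3.01 A.

I_supply ≈ 3.01 A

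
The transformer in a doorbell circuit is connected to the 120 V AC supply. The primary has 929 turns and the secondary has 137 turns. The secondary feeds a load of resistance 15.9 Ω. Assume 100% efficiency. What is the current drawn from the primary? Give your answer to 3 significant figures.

I_p ≈ 0.164 A

V_s = V_p × N_s/N_p = 120 × 137/929 = 17.696 V.
I_s = V_s/R = 17.696/15.9 = 1.1130 A.
For an ideal transformer I_p N_p = I_s N_s, so I_p = 1.1130 × 137/929 = 0.164 A.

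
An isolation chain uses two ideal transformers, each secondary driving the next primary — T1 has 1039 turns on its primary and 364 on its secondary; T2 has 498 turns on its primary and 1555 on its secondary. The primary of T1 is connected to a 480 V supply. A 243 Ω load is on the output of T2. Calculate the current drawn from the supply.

I_supply ≈ 2.36 A

Secondary of T1: V = 480.00 × 364/1039 = 168.16 V.
Secondary of T2: V = 168.16 × 1555/498 = 525.08 V.
I_load = 525.08/243 = 2.1608 A, so P_out = 525.08 × 2.1608 = 1134.6 W.
All ideal ⇒ P_in = P_out, so I_supply = 1134.6/480 = 2.36 A.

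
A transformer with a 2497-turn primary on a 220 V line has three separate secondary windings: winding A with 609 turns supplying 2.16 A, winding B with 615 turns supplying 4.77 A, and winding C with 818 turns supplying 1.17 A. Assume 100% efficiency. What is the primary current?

V_A = 220 × 609/2497 = 53.656 V; V_B = 220 × 615/2497 = 54.185 V; V_C = 220 × 818/2497 = 72.070 V.
P_out = V_A I_A + V_B I_B + V_C I_C = 53.656×2.16 + 54.185×4.77 + 72.070×1.17 = 115.90 + 258.46 + 84.322 = 458.68 W.
Ideal ⇒ P_in = P_out, so I_p = P_out/V_p = 458.68/220 = 2.08 A.

I_p ≈ 2.08 A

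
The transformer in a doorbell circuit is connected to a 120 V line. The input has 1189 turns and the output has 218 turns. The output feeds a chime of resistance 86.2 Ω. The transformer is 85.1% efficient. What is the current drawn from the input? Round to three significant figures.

I_in ≈ 0.0550 A

V_out = 120 × 218/1189 = 22.002 V.
I_out = V_out/R = 22.002/86.2 = 0.25524 A.
P_out = V_out I_out = 22.002 × 0.25524 = 5.6157 W.
P_in = P_out/η = 5.6157/0.851 = 6.5990 W.
I_in = P_in/V_in = 6.5990/120 = 0.0550 A.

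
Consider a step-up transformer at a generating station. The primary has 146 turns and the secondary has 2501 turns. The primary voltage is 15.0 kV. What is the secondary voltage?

V_s ≈ 257000 V

V_s/V_p = N_s/N_p, so V_s = 15000 × 2501/146 = 257000 V.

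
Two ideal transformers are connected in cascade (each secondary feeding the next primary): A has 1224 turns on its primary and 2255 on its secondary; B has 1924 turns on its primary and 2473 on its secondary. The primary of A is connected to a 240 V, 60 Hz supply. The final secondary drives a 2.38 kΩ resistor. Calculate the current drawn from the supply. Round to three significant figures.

I_supply ≈ 0.565 A

Secondary of A: V = 240.00 × 2255/1224 = 442.16 V.
Secondary of B: V = 442.16 × 2473/1924 = 568.32 V.
I_load = 568.32/2380 = 0.23879 A, so P_out = 568.32 × 0.23879 = 135.71 W.
All ideal ⇒ P_in = P_out, so I_supply = 135.71/240 = 0.565 A.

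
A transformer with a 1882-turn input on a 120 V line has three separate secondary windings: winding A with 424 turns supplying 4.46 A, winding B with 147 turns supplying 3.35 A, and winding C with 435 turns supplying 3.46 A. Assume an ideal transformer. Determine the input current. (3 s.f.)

I_in ≈ 2.07 A

V_A = 120 × 424/1882 = 27.035 V; V_B = 120 × 147/1882 = 9.3730 V; V_C = 120 × 435/1882 = 27.736 V.
P_out = V_A I_A + V_B I_B + V_C I_C = 27.035×4.46 + 9.3730×3.35 + 27.736×3.46 = 120.58 + 31.400 + 95.968 = 247.94 W.
Ideal ⇒ P_in = P_out, so I_in = P_out/V_in = 247.94/120 = 2.07 A.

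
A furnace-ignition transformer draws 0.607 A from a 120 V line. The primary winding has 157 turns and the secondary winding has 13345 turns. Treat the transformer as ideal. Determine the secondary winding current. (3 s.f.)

I_s/I_p = N_p/N_s, so I_s = 0.607 × 157/13345 = 0.00714 A.

I_s ≈ 0.00714 A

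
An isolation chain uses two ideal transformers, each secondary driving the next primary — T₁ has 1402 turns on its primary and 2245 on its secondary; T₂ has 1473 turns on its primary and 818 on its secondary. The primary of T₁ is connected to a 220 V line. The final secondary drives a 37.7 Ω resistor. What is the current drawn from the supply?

After T₁: V = 220.00 × 2245/1402 = 352.28 V.
After T₂: V = 352.28 × 818/1473 = 195.63 V.
I_load = 195.63/37.7 = 5.1892 A, so P_out = 195.63 × 5.1892 = 1015.2 W.
All ideal ⇒ P_in = P_out, so I_supply = 1015.2/220 = 4.61 A.

I_supply ≈ 4.61 A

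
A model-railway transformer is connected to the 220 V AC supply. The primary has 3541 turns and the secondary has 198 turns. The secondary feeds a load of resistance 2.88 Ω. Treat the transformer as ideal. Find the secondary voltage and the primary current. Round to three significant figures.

V_s = V_p × N_s/N_p = 220 × 198/3541 = 12.302 V.
I_s = V_s/R = 12.302/2.88 = 4.2714 A.
I_p = I_s × N_s/N_p = 4.2714 × 198/3541 = 0.239 A.

V_s ≈ 12.3 V, I_p ≈ 0.239 A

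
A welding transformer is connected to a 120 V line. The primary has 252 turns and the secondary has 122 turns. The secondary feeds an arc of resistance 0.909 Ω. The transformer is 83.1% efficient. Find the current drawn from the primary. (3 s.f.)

V_s = 120 × 122/252 = 58.095 V.
I_s = V_s/R = 58.095/0.909 = 63.911 A.
P_out = V_s I_s = 58.095 × 63.911 = 3712.9 W.
P_in = P_out/η = 3712.9/0.831 = 4468.0 W.
I_p = P_in/V_p = 4468.0/120 = 37.2 A.

I_p ≈ 37.2 A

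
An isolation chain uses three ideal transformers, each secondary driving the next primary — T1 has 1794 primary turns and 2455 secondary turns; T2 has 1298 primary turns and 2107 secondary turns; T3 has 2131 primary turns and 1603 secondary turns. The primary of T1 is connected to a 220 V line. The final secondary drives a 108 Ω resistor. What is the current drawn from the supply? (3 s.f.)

I_supply ≈ 5.69 A

After T1: V = 220.00 × 2455/1794 = 301.06 V.
After T2: V = 301.06 × 2107/1298 = 488.70 V.
After T3: V = 488.70 × 1603/2131 = 367.61 V.
I_load = 367.61/108 = 3.4038 A, so P_out = 367.61 × 3.4038 = 1251.3 W.
All ideal ⇒ P_in = P_out, so I_supply = 1251.3/220 = 5.69 A.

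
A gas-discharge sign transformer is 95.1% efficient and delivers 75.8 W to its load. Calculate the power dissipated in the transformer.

P_loss ≈ 3.91 W

P_in = P_out/η = 75.8/0.951 = 79.7056 W.
P_loss = P_in − P_out = 79.7056 − 75.8 = 3.91 W.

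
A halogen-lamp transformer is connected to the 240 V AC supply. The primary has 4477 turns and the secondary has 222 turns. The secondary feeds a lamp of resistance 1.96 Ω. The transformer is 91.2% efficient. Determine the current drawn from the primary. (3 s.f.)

V_s = 240 × 222/4477 = 11.901 V.
I_s = V_s/R = 11.901/1.96 = 6.0719 A.
P_out = V_s I_s = 11.901 × 6.0719 = 72.260 W.
P_in = P_out/η = 72.260/0.912 = 79.232 W.
I_p = P_in/V_p = 79.232/240 = 0.330 A.

I_p ≈ 0.330 A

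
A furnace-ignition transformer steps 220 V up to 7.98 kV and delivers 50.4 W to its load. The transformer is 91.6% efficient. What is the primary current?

P_in = P_out/η = 50.4/0.916 = 55.022 W.
I_p = P_in/V_p = 55.022/220 = 0.250 A.

I_p ≈ 0.250 A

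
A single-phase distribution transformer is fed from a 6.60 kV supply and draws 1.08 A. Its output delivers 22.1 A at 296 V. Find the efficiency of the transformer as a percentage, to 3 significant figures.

P_in = 6600 × 1.08 = 7128.00 W.
P_out = 296 × 22.1 = 6541.60 W.
η = P_out/P_in = 6541.60/7128.00 = 0.918.

η ≈ 91.8%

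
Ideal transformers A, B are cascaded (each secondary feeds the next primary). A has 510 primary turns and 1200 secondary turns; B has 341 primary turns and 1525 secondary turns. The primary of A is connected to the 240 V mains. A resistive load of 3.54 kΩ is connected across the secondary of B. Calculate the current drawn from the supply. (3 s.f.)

After A: V = 240.00 × 1200/510 = 564.71 V.
After B: V = 564.71 × 1525/341 = 2525.4 V.
I_load = 2525.4/3540 = 0.71340 A, so P_out = 2525.4 × 0.71340 = 1801.7 W.
All ideal ⇒ P_in = P_out, so I_supply = 1801.7/240 = 7.51 A.

I_supply ≈ 7.51 A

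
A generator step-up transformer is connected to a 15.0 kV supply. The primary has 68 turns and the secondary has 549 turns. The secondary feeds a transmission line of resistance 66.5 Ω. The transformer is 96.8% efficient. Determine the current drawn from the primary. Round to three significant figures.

V_s = 15000 × 549/68 = 121100 V.
I_s = V_s/R = 121100/66.5 = 1821.1 A.
P_out = V_s I_s = 121100 × 1821.1 = 2.2054×10^8 W.
P_in = P_out/η = 2.2054×10^8/0.968 = 2.2783×10^8 W.
I_p = P_in/V_p = 2.2783×10^8/15000 = 15200 A.

I_p ≈ 15200 A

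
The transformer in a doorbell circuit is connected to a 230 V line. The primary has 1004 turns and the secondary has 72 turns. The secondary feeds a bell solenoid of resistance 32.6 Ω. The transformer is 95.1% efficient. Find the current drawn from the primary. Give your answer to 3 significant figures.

V_s = 230 × 72/1004 = 16.494 V.
I_s = V_s/R = 16.494/32.6 = 0.50595 A.
P_out = V_s I_s = 16.494 × 0.50595 = 8.3452 W.
P_in = P_out/η = 8.3452/0.951 = 8.7752 W.
I_p = P_in/V_p = 8.7752/230 = 0.0382 A.

I_p ≈ 0.0382 A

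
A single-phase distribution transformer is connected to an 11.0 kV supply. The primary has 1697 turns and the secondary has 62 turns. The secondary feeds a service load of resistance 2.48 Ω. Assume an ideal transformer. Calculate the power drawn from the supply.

V_s = V_p × N_s/N_p = 11000 × 62/1697 = 401.89 V.
I_s = V_s/R = 401.89/2.48 = 162.05 A.
I_p = I_s × N_s/N_p = 162.05 × 62/1697 = 5.9205 A.
P = V_p I_p = 11000 × 5.9205 = 65100 W.

P ≈ 65100 W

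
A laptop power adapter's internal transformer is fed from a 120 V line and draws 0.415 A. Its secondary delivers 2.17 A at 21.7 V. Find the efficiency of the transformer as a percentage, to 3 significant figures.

P_in = 120 × 0.415 = 49.8000 W.
P_out = 21.7 × 2.17 = 47.0890 W.
η = P_out/P_in = 47.0890/49.8000 = 0.946.

η ≈ 94.6%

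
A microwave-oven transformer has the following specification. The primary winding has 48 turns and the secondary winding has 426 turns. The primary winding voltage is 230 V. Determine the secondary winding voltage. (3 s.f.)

V_s/V_p = N_s/N_p, so V_s = 230 × 426/48 = 2040 V.

V_s ≈ 2040 V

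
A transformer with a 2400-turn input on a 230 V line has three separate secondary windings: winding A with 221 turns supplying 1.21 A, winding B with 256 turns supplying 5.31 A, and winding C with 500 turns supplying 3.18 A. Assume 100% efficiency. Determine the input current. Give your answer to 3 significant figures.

V_A = 230 × 221/2400 = 21.179 V; V_B = 230 × 256/2400 = 24.533 V; V_C = 230 × 500/2400 = 47.917 V.
P_out = V_A I_A + V_B I_B + V_C I_C = 21.179×1.21 + 24.533×5.31 + 47.917×3.18 = 25.627 + 130.27 + 152.38 = 308.27 W.
Ideal ⇒ P_in = P_out, so I_in = P_out/V_in = 308.27/230 = 1.34 A.

I_in ≈ 1.34 A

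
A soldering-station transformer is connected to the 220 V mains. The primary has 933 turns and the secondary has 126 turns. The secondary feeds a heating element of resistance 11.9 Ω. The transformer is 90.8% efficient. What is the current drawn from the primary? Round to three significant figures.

V_s = 220 × 126/933 = 29.711 V.
I_s = V_s/R = 29.711/11.9 = 2.4967 A.
P_out = V_s I_s = 29.711 × 2.4967 = 74.178 W.
P_in = P_out/η = 74.178/0.908 = 81.694 W.
I_p = P_in/V_p = 81.694/220 = 0.371 A.

I_p ≈ 0.371 A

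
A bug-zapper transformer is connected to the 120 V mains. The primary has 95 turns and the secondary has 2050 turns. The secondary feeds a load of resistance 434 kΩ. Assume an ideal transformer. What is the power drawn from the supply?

P ≈ 15.5 W

V_s = V_p × N_s/N_p = 120 × 2050/95 = 2589.5 V.
I_s = V_s/R = 2589.5/434000 = 0.0059665 A.
I_p = I_s × N_s/N_p = 0.0059665 × 2050/95 = 0.12875 A.
P = V_p I_p = 120 × 0.12875 = 15.5 W.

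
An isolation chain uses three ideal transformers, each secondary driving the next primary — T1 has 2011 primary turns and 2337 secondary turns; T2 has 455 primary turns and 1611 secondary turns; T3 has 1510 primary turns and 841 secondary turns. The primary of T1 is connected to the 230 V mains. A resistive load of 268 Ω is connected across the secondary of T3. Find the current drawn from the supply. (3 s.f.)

I_supply ≈ 4.51 A

After T1: V = 230.00 × 2337/2011 = 267.28 V.
After T2: V = 267.28 × 1611/455 = 946.36 V.
After T3: V = 946.36 × 841/1510 = 527.08 V.
I_load = 527.08/268 = 1.9667 A, so P_out = 527.08 × 1.9667 = 1036.6 W.
All ideal ⇒ P_in = P_out, so I_supply = 1036.6/230 = 4.51 A.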